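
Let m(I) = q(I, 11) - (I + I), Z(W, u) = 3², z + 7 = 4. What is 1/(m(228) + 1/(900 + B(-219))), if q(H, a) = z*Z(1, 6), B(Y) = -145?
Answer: -755/364664 ≈ -0.0020704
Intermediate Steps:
z = -3 (z = -7 + 4 = -3)
Z(W, u) = 9
q(H, a) = -27 (q(H, a) = -3*9 = -27)
m(I) = -27 - 2*I (m(I) = -27 - (I + I) = -27 - 2*I)
1/(m(228) + 1/(900 + B(-219))) = 1/((-27 - 2*228) + 1/(900 - 145)) = 1/((-27 - 456) + 1/755) = 1/(-483 + 1/755) = 1/(-364664/755) = -755/364664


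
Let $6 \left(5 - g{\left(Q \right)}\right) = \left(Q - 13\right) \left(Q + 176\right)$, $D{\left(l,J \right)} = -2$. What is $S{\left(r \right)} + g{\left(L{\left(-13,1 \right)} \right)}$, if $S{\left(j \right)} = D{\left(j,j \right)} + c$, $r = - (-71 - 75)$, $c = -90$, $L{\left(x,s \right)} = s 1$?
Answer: $267$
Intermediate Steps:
$L{\left(x,s \right)} = s$
$r = 146$ ($r = - (-71 - 75) = \left(-1\right) \left(-146\right) = 146$)
$S{\left(j \right)} = -92$ ($S{\left(j \right)} = -2 - 90 = -92$)
$g{\left(Q \right)} = 5 - \frac{\left(-13 + Q\right) \left(176 + Q\right)}{6}$ ($g{\left(Q \right)} = 5 - \frac{\left(Q - 13\right) \left(Q + 176\right)}{6} = 5 - \frac{\left(-13 + Q\right) \left(176 + Q\right)}{6}$)
$S{\left(r \right)} + g{\left(L{\left(-13,1 \right)} \right)} = -92 - \left(- \frac{2155}{6} + \frac{1}{6}\right) = -92 - -359 = -92 + 359 = 267$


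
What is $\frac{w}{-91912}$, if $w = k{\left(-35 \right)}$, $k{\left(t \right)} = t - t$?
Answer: $0$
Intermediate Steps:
$k{\left(t \right)} = 0$
$w = 0$
$\frac{w}{-91912} = \frac{0}{-91912} = 0 \left(- \frac{1}{91912}\right) = 0$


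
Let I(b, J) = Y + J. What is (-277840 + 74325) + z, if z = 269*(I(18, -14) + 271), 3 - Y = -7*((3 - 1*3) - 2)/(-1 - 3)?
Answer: -265267/2 ≈ -1.3263e+5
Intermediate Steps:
Y = 13/2 (Y = 3 - (-7)/((-1 - 3)/((3 - 1*3) - 2)) = 3 - (-7)/((-4/((3 - 3) - 2))) = 3 - (-7)/((-4/(0 - 2))) = 3 - (-7)/((-4/(-2))) = 3 - (-7)/((-4*(-½))) = 3 - (-7)/2 = 3 - 1*(-7/2) = 3 + 7/2 = 13/2 ≈ 6.5000)
I(b, J) = 13/2 + J
z = 141763/2 (z = 269*((13/2 - 14) + 271) = 269*(-15/2 + 271) = 269*(527/2) = 141763/2 ≈ 70882.)
(-277840 + 74325) + z = (-277840 + 74325) + 141763/2 = -203515 + 141763/2 = -265267/2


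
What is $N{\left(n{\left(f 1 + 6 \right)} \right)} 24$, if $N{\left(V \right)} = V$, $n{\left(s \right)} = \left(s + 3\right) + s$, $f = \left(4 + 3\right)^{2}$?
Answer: $2712$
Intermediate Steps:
$f = 49$ ($f = 7^{2} = 49$)
$n{\left(s \right)} = 3 + 2 s$ ($n{\left(s \right)} = \left(3 + s\right) + s = 3 + 2 s$)
$N{\left(n{\left(f 1 + 6 \right)} \right)} 24 = \left(3 + 2 \left(49 \cdot 1 + 6\right)\right) 24 = \left(3 + 2 \left(49 + 6\right)\right) 24 = \left(3 + 2 \cdot 55\right) 24 = \left(3 + 110\right) 24 = 113 \cdot 24 = 2712$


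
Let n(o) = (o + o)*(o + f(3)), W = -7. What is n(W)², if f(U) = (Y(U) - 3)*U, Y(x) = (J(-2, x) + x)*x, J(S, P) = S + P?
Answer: 78400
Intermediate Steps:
J(S, P) = P + S
Y(x) = x*(-2 + 2*x) (Y(x) = ((x - 2) + x)*x = ((-2 + x) + x)*x = (-2 + 2*x)*x = x*(-2 + 2*x))
f(U) = U*(-3 + 2*U*(-1 + U)) (f(U) = (2*U*(-1 + U) - 3)*U = (-3 + 2*U*(-1 + U))*U = U*(-3 + 2*U*(-1 + U)))
n(o) = 2*o*(27 + o) (n(o) = (o + o)*(o + 3*(-3 + 2*3*(-1 + 3))) = (2*o)*(o + 3*(-3 + 2*3*2)) = (2*o)*(o + 3*(-3 + 12)) = (2*o)*(o + 3*9) = (2*o)*(o + 27) = (2*o)*(27 + o) = 2*o*(27 + o))
n(W)² = (2*(-7)*(27 - 7))² = (2*(-7)*20)² = (-280)² = 78400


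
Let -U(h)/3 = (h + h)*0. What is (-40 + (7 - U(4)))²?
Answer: 1089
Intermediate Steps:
U(h) = 0 (U(h) = -3*(h + h)*0 = -3*2*h*0 = -3*0 = 0)
(-40 + (7 - U(4)))² = (-40 + (7 - 1*0))² = (-40 + (7 + 0))² = (-40 + 7)² = (-33)² = 1089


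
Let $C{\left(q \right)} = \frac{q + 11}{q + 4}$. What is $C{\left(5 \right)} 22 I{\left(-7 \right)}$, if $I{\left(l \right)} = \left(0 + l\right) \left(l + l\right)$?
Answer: $\frac{34496}{9} \approx 3832.9$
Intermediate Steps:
$C{\left(q \right)} = \frac{11 + q}{4 + q}$
$I{\left(l \right)} = 2 l^{2}$ ($I{\left(l \right)} = l 2 l = 2 l^{2}$)
$C{\left(5 \right)} 22 I{\left(-7 \right)} = \frac{11 + 5}{4 + 5} \cdot 22 \cdot 2 \left(-7\right)^{2} = \frac{1}{9} \cdot 16 \cdot 22 \cdot 2 \cdot 49 = \frac{1}{9} \cdot 16 \cdot 22 \cdot 98 = \frac{16}{9} \cdot 22 \cdot 98 = \frac{352}{9} \cdot 98 = \frac{34496}{9}$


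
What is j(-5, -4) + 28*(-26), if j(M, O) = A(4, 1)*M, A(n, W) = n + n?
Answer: -768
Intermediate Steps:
A(n, W) = 2*n
j(M, O) = 8*M (j(M, O) = (2*4)*M = 8*M)
j(-5, -4) + 28*(-26) = 8*(-5) + 28*(-26) = -40 - 728 = -768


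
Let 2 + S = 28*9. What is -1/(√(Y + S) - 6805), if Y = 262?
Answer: 6805/46307513 + 16*√2/46307513 ≈ 0.00014744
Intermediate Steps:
S = 250 (S = -2 + 28*9 = -2 + 252 = 250)
-1/(√(Y + S) - 6805) = -1/(√(262 + 250) - 6805) = -1/(√512 - 6805) = -1/(16*√2 - 6805) = -1/(-6805 + 16*√2)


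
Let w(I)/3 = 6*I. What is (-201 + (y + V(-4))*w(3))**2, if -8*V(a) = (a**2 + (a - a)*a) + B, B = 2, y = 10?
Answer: 189225/4 ≈ 47306.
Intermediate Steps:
w(I) = 18*I (w(I) = 3*(6*I) = 18*I)
V(a) = -1/4 - a**2/8 (V(a) = -((a**2 + (a - a)*a) + 2)/8 = -((a**2 + 0*a) + 2)/8 = -((a**2 + 0) + 2)/8 = -(a**2 + 2)/8 = -(2 + a**2)/8 = -1/4 - a**2/8)
(-201 + (y + V(-4))*w(3))**2 = (-201 + (10 + (-1/4 - 1/8*(-4)**2))*(18*3))**2 = (-201 + (10 + (-1/4 - 1/8*16))*54)**2 = (-201 + (10 + (-1/4 - 2))*54)**2 = (-201 + (10 - 9/4)*54)**2 = (-201 + (31/4)*54)**2 = (-201 + 837/2)**2 = (435/2)**2 = 189225/4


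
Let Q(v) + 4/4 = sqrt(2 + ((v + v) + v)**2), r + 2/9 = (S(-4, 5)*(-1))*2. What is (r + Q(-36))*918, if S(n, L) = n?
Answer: 6222 + 918*sqrt(11666) ≈ 1.0537e+5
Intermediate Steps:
r = 70/9 (r = -2/9 - 4*(-1)*2 = -2/9 + 4*2 = -2/9 + 8 = 70/9 ≈ 7.7778)
Q(v) = -1 + sqrt(2 + 9*v**2) (Q(v) = -1 + sqrt(2 + ((v + v) + v)**2) = -1 + sqrt(2 + (2*v + v)**2) = -1 + sqrt(2 + (3*v)**2) = -1 + sqrt(2 + 9*v**2))
(r + Q(-36))*918 = (70/9 + (-1 + sqrt(2 + 9*(-36)**2)))*918 = (70/9 + (-1 + sqrt(2 + 9*1296)))*918 = (70/9 + (-1 + sqrt(2 + 11664)))*918 = (70/9 + (-1 + sqrt(11666)))*918 = (61/9 + sqrt(11666))*918 = 6222 + 918*sqrt(11666)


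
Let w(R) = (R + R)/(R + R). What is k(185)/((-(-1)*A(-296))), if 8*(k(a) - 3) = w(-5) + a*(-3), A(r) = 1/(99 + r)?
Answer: 52205/4 ≈ 13051.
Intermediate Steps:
w(R) = 1 (w(R) = (2*R)/((2*R)) = (2*R)*(1/(2*R)) = 1)
k(a) = 25/8 - 3*a/8 (k(a) = 3 + (1 + a*(-3))/8 = 3 + (1 - 3*a)/8 = 3 + (1/8 - 3*a/8) = 25/8 - 3*a/8)
k(185)/((-(-1)*A(-296))) = (25/8 - 3/8*185)/((-(-1)/(99 - 296))) = (25/8 - 555/8)/((-(-1)/(-197))) = -265/(4*((-(-1)*(-1)/197))) = -265/(4*((-1*1/197))) = -265/(4*(-1/197)) = -265/4*(-197) = 52205/4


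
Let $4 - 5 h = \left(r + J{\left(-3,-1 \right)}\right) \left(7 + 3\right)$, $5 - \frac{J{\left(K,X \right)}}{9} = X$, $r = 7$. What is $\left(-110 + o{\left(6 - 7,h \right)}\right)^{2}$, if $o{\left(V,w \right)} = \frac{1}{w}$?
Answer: $\frac{4444222225}{367236} \approx 12102.0$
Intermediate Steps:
$J{\left(K,X \right)} = 45 - 9 X$
$h = - \frac{606}{5}$ ($h = \frac{4}{5} - \frac{\left(7 + \left(45 - -9\right)\right) \left(7 + 3\right)}{5} = \frac{4}{5} - \frac{\left(7 + \left(45 + 9\right)\right) 10}{5} = \frac{4}{5} - \frac{\left(7 + 54\right) 10}{5} = \frac{4}{5} - \frac{61 \cdot 10}{5} = \frac{4}{5} - 122 = - \frac{606}{5} \approx -121.2$)
$\left(-110 + o{\left(6 - 7,h \right)}\right)^{2} = \left(-110 + \frac{1}{- \frac{606}{5}}\right)^{2} = \left(-110 - \frac{5}{606}\right)^{2} = \left(- \frac{66665}{606}\right)^{2} = \frac{4444222225}{367236}$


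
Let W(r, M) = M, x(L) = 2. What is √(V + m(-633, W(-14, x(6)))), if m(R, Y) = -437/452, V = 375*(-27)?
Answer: I*√517193881/226 ≈ 100.63*I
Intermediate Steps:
V = -10125
m(R, Y) = -437/452 (m(R, Y) = -437*1/452 = -437/452)
√(V + m(-633, W(-14, x(6)))) = √(-10125 - 437/452) = √(-4576937/452) = I*√517193881/226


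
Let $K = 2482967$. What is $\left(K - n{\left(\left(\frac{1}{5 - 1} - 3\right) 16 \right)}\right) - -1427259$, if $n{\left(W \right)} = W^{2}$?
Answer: $3908290$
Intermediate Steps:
$\left(K - n{\left(\left(\frac{1}{5 - 1} - 3\right) 16 \right)}\right) - -1427259 = \left(2482967 - \left(\left(\frac{1}{5 - 1} - 3\right) 16\right)^{2}\right) - -1427259 = \left(2482967 - \left(\left(\frac{1}{4} - 3\right) 16\right)^{2}\right) + 1427259 = \left(2482967 - \left(\left(- \frac{11}{4}\right) 16\right)^{2}\right) + 1427259 = \left(2482967 - \left(-44\right)^{2}\right) + 1427259 = \left(2482967 - 1936\right) + 1427259 = 2481031 + 1427259 = 3908290$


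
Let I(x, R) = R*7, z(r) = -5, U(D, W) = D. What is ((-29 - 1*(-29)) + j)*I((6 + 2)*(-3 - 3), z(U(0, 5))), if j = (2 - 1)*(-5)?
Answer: 175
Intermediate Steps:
j = -5 (j = 1*(-5) = -5)
I(x, R) = 7*R
((-29 - 1*(-29)) + j)*I((6 + 2)*(-3 - 3), z(U(0, 5))) = ((-29 - 1*(-29)) - 5)*(7*(-5)) = ((-29 + 29) - 5)*(-35) = (0 - 5)*(-35) = -5*(-35) = 175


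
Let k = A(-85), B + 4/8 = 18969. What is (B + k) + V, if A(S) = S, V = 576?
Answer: 38919/2 ≈ 19460.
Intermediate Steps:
B = 37937/2 (B = -1/2 + 18969 = 37937/2 ≈ 18969.)
k = -85
(B + k) + V = (37937/2 - 85) + 576 = 37767/2 + 576 = 38919/2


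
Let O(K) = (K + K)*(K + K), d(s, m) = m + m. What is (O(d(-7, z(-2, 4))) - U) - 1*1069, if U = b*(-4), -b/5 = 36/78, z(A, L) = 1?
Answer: -13809/13 ≈ -1062.2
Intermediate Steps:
d(s, m) = 2*m
O(K) = 4*K² (O(K) = (2*K)*(2*K) = 4*K²)
b = -30/13 (b = -180/78 = -5*6/13 = -30/13 ≈ -2.3077)
U = 120/13 (U = -30/13*(-4) = 120/13 ≈ 9.2308)
(O(d(-7, z(-2, 4))) - U) - 1*1069 = (4*(2*1)² - 1*120/13) - 1*1069 = (4*2² - 120/13) - 1069 = (4*4 - 120/13) - 1069 = (16 - 120/13) - 1069 = 88/13 - 1069 = -13809/13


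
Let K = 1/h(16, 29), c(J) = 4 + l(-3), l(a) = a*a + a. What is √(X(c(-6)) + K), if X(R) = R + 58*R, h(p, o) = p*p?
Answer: √151041/16 ≈ 24.290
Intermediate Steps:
l(a) = a + a² (l(a) = a² + a = a + a²)
c(J) = 10 (c(J) = 4 - 3*(1 - 3) = 4 - 3*(-2) = 4 + 6 = 10)
h(p, o) = p²
K = 1/256 (K = 1/(16²) = 1/256 ≈ 0.0039063)
X(R) = 59*R
√(X(c(-6)) + K) = √(59*10 + 1/256) = √(590 + 1/256) = √(151041/256) = √151041/16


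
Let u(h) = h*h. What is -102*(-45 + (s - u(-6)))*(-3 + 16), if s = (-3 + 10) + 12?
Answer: 82212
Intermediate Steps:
u(h) = h²
s = 19 (s = 7 + 12 = 19)
-102*(-45 + (s - u(-6)))*(-3 + 16) = -102*(-45 + (19 - 1*(-6)²))*(-3 + 16) = -102*(-45 + (19 - 1*36))*13 = -102*(-45 + (19 - 36))*13 = -102*(-45 - 17)*13 = -(-6324)*13 = -102*(-806) = 82212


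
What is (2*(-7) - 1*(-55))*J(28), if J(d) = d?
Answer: 1148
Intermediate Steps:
(2*(-7) - 1*(-55))*J(28) = (2*(-7) - 1*(-55))*28 = (-14 + 55)*28 = 41*28 = 1148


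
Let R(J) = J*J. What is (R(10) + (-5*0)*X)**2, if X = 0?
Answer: 10000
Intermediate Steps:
R(J) = J**2
(R(10) + (-5*0)*X)**2 = (10**2 - 5*0*0)**2 = (100 + 0*0)**2 = (100 + 0)**2 = 100**2 = 10000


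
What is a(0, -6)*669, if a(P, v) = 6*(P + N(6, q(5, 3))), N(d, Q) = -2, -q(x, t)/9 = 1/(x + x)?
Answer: -8028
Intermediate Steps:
q(x, t) = -9/(2*x) (q(x, t) = -9/(x + x) = -9*1/(2*x) = -9/(2*x))
a(P, v) = -12 + 6*P (a(P, v) = 6*(P - 2) = 6*(-2 + P) = -12 + 6*P)
a(0, -6)*669 = (-12 + 6*0)*669 = (-12 + 0)*669 = -12*669 = -8028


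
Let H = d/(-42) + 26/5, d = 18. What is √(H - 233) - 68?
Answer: -68 + 2*I*√69895/35 ≈ -68.0 + 15.107*I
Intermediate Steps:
H = 167/35 (H = 18/(-42) + 26/5 = 18*(-1/42) + 26*(⅕) = -3/7 + 26/5 = 167/35 ≈ 4.7714)
√(H - 233) - 68 = √(167/35 - 233) - 68 = √(-7988/35) - 68 = 2*I*√69895/35 - 68 = -68 + 2*I*√69895/35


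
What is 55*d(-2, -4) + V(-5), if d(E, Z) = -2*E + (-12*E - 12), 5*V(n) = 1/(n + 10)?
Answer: 22001/25 ≈ 880.04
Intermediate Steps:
V(n) = 1/(5*(10 + n)) (V(n) = 1/(5*(n + 10)) = 1/(5*(10 + n)))
d(E, Z) = -12 - 14*E (d(E, Z) = -2*E + (-12 - 12*E) = -12 - 14*E)
55*d(-2, -4) + V(-5) = 55*(-12 - 14*(-2)) + 1/(5*(10 - 5)) = 55*(-12 + 28) + (1/5)/5 = 55*16 + (1/5)*(1/5) = 880 + 1/25 = 22001/25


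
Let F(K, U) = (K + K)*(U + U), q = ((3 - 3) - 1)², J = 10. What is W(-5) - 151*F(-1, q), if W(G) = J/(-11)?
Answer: 6634/11 ≈ 603.09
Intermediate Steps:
q = 1 (q = (0 - 1)² = (-1)² = 1)
W(G) = -10/11 (W(G) = 10/(-11) = 10*(-1/11) = -10/11)
F(K, U) = 4*K*U (F(K, U) = (2*K)*(2*U) = 4*K*U)
W(-5) - 151*F(-1, q) = -10/11 - 604*(-1) = -10/11 - 151*(-4) = -10/11 + 604 = 6634/11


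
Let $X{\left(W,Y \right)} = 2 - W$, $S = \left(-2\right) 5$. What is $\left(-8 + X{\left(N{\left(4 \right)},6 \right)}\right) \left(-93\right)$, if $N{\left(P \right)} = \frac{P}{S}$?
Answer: $\frac{2604}{5} \approx 520.8$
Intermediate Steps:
$S = -10$
$N{\left(P \right)} = - \frac{P}{10}$ ($N{\left(P \right)} = \frac{P}{-10} = P \left(- \frac{1}{10}\right) = - \frac{P}{10}$)
$\left(-8 + X{\left(N{\left(4 \right)},6 \right)}\right) \left(-93\right) = \left(-8 + \left(2 - \left(- \frac{1}{10}\right) 4\right)\right) \left(-93\right) = \left(-8 + \left(2 - - \frac{2}{5}\right)\right) \left(-93\right) = \left(-8 + \left(2 + \frac{2}{5}\right)\right) \left(-93\right) = \left(-8 + \frac{12}{5}\right) \left(-93\right) = \left(- \frac{28}{5}\right) \left(-93\right) = \frac{2604}{5}$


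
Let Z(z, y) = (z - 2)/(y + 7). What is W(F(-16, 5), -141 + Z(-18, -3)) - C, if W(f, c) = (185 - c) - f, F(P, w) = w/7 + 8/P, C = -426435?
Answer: 5974721/14 ≈ 4.2677e+5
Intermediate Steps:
Z(z, y) = (-2 + z)/(7 + y)
F(P, w) = 8/P + w/7 (F(P, w) = w*(⅐) + 8/P = w/7 + 8/P = 8/P + w/7)
W(f, c) = 185 - c - f
W(F(-16, 5), -141 + Z(-18, -3)) - C = (185 - (-141 + (-2 - 18)/(7 - 3)) - (8/(-16) + (⅐)*5)) - 1*(-426435) = (185 - (-141 - 20/4) - (8*(-1/16) + 5/7)) + 426435 = (185 - (-141 + (¼)*(-20)) - (-½ + 5/7)) + 426435 = (185 - (-141 - 5) - 1*3/14) + 426435 = (185 - 1*(-146) - 3/14) + 426435 = (185 + 146 - 3/14) + 426435 = 4631/14 + 426435 = 5974721/14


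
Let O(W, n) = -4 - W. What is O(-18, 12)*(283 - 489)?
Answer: -2884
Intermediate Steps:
O(-18, 12)*(283 - 489) = (-4 - 1*(-18))*(283 - 489) = (-4 + 18)*(-206) = 14*(-206) = -2884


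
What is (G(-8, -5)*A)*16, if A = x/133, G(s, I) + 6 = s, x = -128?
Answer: 4096/19 ≈ 215.58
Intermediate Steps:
G(s, I) = -6 + s
A = -128/133 ≈ -0.96241
(G(-8, -5)*A)*16 = ((-6 - 8)*(-128/133))*16 = -14*(-128/133)*16 = (256/19)*16 = 4096/19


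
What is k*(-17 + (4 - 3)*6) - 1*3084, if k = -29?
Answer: -2765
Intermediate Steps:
k*(-17 + (4 - 3)*6) - 1*3084 = -29*(-17 + (4 - 3)*6) - 1*3084 = -29*(-17 + 1*6) - 3084 = -29*(-17 + 6) - 3084 = -29*(-11) - 3084 = 319 - 3084 = -2765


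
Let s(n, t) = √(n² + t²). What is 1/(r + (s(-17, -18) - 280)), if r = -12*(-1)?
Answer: -268/71211 - √613/71211 ≈ -0.0041111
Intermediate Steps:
r = 12
1/(r + (s(-17, -18) - 280)) = 1/(12 + (√((-17)² + (-18)²) - 280)) = 1/(12 + (√(289 + 324) - 280)) = 1/(12 + (√613 - 280)) = 1/(12 + (-280 + √613)) = 1/(-268 + √613)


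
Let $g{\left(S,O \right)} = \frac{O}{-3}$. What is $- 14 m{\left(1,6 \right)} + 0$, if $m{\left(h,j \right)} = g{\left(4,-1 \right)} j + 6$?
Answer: $-112$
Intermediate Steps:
$g{\left(S,O \right)} = - \frac{O}{3}$ ($g{\left(S,O \right)} = O \left(- \frac{1}{3}\right) = - \frac{O}{3}$)
$m{\left(h,j \right)} = 6 + \frac{j}{3}$ ($m{\left(h,j \right)} = \left(- \frac{1}{3}\right) \left(-1\right) j + 6 = \frac{j}{3} + 6 = 6 + \frac{j}{3}$)
$- 14 m{\left(1,6 \right)} + 0 = - 14 \left(6 + \frac{1}{3} \cdot 6\right) + 0 = - 14 \left(6 + 2\right) + 0 = \left(-14\right) 8 + 0 = -112 + 0 = -112$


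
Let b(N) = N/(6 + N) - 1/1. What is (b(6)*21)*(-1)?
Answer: 21/2 ≈ 10.500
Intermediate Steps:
b(N) = -1 + N/(6 + N) (b(N) = N/(6 + N) - 1*1 = N/(6 + N) - 1 = -1 + N/(6 + N))
(b(6)*21)*(-1) = (-6/(6 + 6)*21)*(-1) = (-6/12*21)*(-1) = (-6*1/12*21)*(-1) = -1/2*21*(-1) = -21/2*(-1) = 21/2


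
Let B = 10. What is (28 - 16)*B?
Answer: 120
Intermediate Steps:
(28 - 16)*B = (28 - 16)*10 = 12*10 = 120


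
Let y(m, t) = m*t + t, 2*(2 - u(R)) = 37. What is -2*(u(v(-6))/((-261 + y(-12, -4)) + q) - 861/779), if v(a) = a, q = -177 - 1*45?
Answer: 17811/8341 ≈ 2.1354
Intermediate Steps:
q = -222 (q = -177 - 45 = -222)
u(R) = -33/2 (u(R) = 2 - 1/2*37 = 2 - 37/2 = -33/2)
y(m, t) = t + m*t
-2*(u(v(-6))/((-261 + y(-12, -4)) + q) - 861/779) = -2*(-33/(2*((-261 - 4*(1 - 12)) - 222)) - 861/779) = -2*(-33/(2*((-261 - 4*(-11)) - 222)) - 861*1/779) = -2*(-33/(2*((-261 + 44) - 222)) - 21/19) = -2*(-33/(2*(-217 - 222)) - 21/19) = -2*(-33/2/(-439) - 21/19) = -2*(-33/2*(-1/439) - 21/19) = -2*(33/878 - 21/19) = -2*(-17811/16682) = 17811/8341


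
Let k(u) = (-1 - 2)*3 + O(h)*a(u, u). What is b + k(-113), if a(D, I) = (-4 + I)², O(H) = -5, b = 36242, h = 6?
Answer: -32212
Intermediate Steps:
k(u) = -9 - 5*(-4 + u)² (k(u) = (-1 - 2)*3 - 5*(-4 + u)² = -3*3 - 5*(-4 + u)² = -9 - 5*(-4 + u)²)
b + k(-113) = 36242 + (-9 - 5*(-4 - 113)²) = 36242 + (-9 - 5*(-117)²) = 36242 + (-9 - 5*13689) = 36242 + (-9 - 68445) = 36242 - 68454 = -32212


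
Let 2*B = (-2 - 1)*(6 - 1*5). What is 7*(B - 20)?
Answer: -301/2 ≈ -150.50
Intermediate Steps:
B = -3/2 (B = ((-2 - 1)*(6 - 1*5))/2 = (-3*(6 - 5))/2 = (-3*1)/2 = (½)*(-3) = -3/2 ≈ -1.5000)
7*(B - 20) = 7*(-3/2 - 20) = 7*(-43/2) = -301/2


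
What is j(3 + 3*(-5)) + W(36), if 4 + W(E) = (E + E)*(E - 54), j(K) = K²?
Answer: -1156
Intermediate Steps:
W(E) = -4 + 2*E*(-54 + E) (W(E) = -4 + (E + E)*(E - 54) = -4 + (2*E)*(-54 + E) = -4 + 2*E*(-54 + E))
j(3 + 3*(-5)) + W(36) = (3 + 3*(-5))² + (-4 - 108*36 + 2*36²) = (3 - 15)² + (-4 - 3888 + 2*1296) = (-12)² + (-4 - 3888 + 2592) = 144 - 1300 = -1156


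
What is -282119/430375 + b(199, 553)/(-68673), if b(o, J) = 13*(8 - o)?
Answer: -1664121542/2686831125 ≈ -0.61936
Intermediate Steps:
b(o, J) = 104 - 13*o
-282119/430375 + b(199, 553)/(-68673) = -282119/430375 + (104 - 13*199)/(-68673) = -282119*1/430375 + (104 - 2587)*(-1/68673) = -282119/430375 - 2483*(-1/68673) = -282119/430375 + 2483/68673 = -1664121542/2686831125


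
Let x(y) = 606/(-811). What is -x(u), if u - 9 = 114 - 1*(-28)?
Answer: 606/811 ≈ 0.74723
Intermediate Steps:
u = 151 (u = 9 + (114 - 1*(-28)) = 9 + (114 + 28) = 9 + 142 = 151)
x(y) = -606/811 (x(y) = 606*(-1/811) = -606/811)
-x(u) = -1*(-606/811) = 606/811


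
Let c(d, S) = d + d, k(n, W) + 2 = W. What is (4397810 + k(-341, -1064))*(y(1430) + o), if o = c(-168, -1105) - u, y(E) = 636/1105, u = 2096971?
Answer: -599385763456568/65 ≈ -9.2213e+12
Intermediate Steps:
y(E) = 636/1105 (y(E) = 636*(1/1105) = 636/1105)
k(n, W) = -2 + W
c(d, S) = 2*d
o = -2097307 (o = 2*(-168) - 1*2096971 = -336 - 2096971 = -2097307)
(4397810 + k(-341, -1064))*(y(1430) + o) = (4397810 + (-2 - 1064))*(636/1105 - 2097307) = (4397810 - 1066)*(-2317523599/1105) = 4396744*(-2317523599/1105) = -599385763456568/65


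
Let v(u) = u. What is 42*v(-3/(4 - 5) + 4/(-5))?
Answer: 462/5 ≈ 92.400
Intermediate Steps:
42*v(-3/(4 - 5) + 4/(-5)) = 42*(-3/(4 - 5) + 4/(-5)) = 42*(-3/(-1) + 4*(-1/5)) = 42*(-3*(-1) - 4/5) = 42*(3 - 4/5) = 42*(11/5) = 462/5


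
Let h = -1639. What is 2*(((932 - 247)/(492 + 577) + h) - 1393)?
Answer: -6481046/1069 ≈ -6062.7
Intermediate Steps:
2*(((932 - 247)/(492 + 577) + h) - 1393) = 2*(((932 - 247)/(492 + 577) - 1639) - 1393) = 2*((685/1069 - 1639) - 1393) = 2*(-1751406/1069 - 1393) = 2*(-3240523/1069) = -6481046/1069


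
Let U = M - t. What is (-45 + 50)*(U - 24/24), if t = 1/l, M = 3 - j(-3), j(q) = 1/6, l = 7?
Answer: 355/42 ≈ 8.4524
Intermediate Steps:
j(q) = ⅙
M = 17/6 (M = 3 - 1*⅙ = 3 - ⅙ = 17/6 ≈ 2.8333)
t = ⅐ (t = 1/7 = ⅐ ≈ 0.14286)
U = 113/42 (U = 17/6 - 1*⅐ = 17/6 - ⅐ = 113/42 ≈ 2.6905)
(-45 + 50)*(U - 24/24) = (-45 + 50)*(113/42 - 24/24) = 5*(113/42 - 24*1/24) = 5*(113/42 - 1) = 5*(71/42) = 355/42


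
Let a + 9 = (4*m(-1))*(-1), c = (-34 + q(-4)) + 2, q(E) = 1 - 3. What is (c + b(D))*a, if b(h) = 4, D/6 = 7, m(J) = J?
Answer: 150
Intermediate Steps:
q(E) = -2
D = 42 (D = 6*7 = 42)
c = -34 (c = (-34 - 2) + 2 = -36 + 2 = -34)
a = -5 (a = -9 + (4*(-1))*(-1) = -9 - 4*(-1) = -9 + 4 = -5)
(c + b(D))*a = (-34 + 4)*(-5) = -30*(-5) = 150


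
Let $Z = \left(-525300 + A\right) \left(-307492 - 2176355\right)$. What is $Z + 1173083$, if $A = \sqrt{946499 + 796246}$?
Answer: $1304766002183 - 2483847 \sqrt{1742745} \approx 1.3015 \cdot 10^{12}$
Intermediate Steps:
$A = \sqrt{1742745} \approx 1320.1$
$Z = 1304764829100 - 2483847 \sqrt{1742745}$ ($Z = \left(-525300 + \sqrt{1742745}\right) \left(-307492 - 2176355\right) = \left(-525300 + \sqrt{1742745}\right) \left(-2483847\right) = 1304764829100 - 2483847 \sqrt{1742745} \approx 1.3015 \cdot 10^{12}$)
$Z + 1173083 = \left(1304764829100 - 2483847 \sqrt{1742745}\right) + 1173083 = 1304766002183 - 2483847 \sqrt{1742745}$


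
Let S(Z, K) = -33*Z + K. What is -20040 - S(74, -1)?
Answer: -17597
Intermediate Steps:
S(Z, K) = K - 33*Z
-20040 - S(74, -1) = -20040 - (-1 - 33*74) = -20040 - (-1 - 2442) = -20040 - 1*(-2443) = -20040 + 2443 = -17597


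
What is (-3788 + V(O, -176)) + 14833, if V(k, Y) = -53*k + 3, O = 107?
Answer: 5377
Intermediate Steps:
V(k, Y) = 3 - 53*k
(-3788 + V(O, -176)) + 14833 = (-3788 + (3 - 53*107)) + 14833 = (-3788 + (3 - 5671)) + 14833 = (-3788 - 5668) + 14833 = -9456 + 14833 = 5377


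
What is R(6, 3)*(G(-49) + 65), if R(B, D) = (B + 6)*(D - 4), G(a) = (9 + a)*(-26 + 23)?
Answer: -2220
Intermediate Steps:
G(a) = -27 - 3*a (G(a) = (9 + a)*(-3) = -27 - 3*a)
R(B, D) = (-4 + D)*(6 + B) (R(B, D) = (6 + B)*(-4 + D) = (-4 + D)*(6 + B))
R(6, 3)*(G(-49) + 65) = (-24 - 4*6 + 6*3 + 6*3)*((-27 - 3*(-49)) + 65) = (-24 - 24 + 18 + 18)*((-27 + 147) + 65) = -12*(120 + 65) = -12*185 = -2220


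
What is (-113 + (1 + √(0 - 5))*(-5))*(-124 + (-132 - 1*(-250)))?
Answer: 708 + 30*I*√5 ≈ 708.0 + 67.082*I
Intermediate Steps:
(-113 + (1 + √(0 - 5))*(-5))*(-124 + (-132 - 1*(-250))) = (-113 + (1 + √(-5))*(-5))*(-124 + (-132 + 250)) = (-113 + (1 + I*√5)*(-5))*(-124 + 118) = (-113 + (-5 - 5*I*√5))*(-6) = (-118 - 5*I*√5)*(-6) = 708 + 30*I*√5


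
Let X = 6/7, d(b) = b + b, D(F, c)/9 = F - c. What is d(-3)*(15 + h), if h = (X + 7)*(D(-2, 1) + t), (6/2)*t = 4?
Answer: 1120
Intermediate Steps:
D(F, c) = -9*c + 9*F (D(F, c) = 9*(F - c) = -9*c + 9*F)
t = 4/3 (t = (⅓)*4 = 4/3 ≈ 1.3333)
d(b) = 2*b
X = 6/7 (X = 6*(⅐) = 6/7 ≈ 0.85714)
h = -605/3 (h = (6/7 + 7)*((-9*1 + 9*(-2)) + 4/3) = 55*((-9 - 18) + 4/3)/7 = 55*(-27 + 4/3)/7 = (55/7)*(-77/3) = -605/3 ≈ -201.67)
d(-3)*(15 + h) = (2*(-3))*(15 - 605/3) = -6*(-560/3) = 1120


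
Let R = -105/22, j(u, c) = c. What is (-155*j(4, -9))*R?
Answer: -146475/22 ≈ -6658.0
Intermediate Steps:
R = -105/22 (R = -105*1/22 = -105/22 ≈ -4.7727)
(-155*j(4, -9))*R = -155*(-9)*(-105/22) = 1395*(-105/22) = -146475/22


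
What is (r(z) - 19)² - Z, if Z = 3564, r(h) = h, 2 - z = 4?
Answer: -3123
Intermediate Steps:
z = -2 (z = 2 - 1*4 = 2 - 4 = -2)
(r(z) - 19)² - Z = (-2 - 19)² - 1*3564 = (-21)² - 3564 = 441 - 3564 = -3123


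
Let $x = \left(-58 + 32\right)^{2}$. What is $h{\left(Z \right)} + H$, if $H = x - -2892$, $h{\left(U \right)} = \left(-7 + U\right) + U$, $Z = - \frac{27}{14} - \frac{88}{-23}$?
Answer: $\frac{573932}{161} \approx 3564.8$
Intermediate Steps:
$x = 676$ ($x = \left(-26\right)^{2} = 676$)
$Z = \frac{611}{322}$ ($Z = \left(-27\right) \frac{1}{14} - - \frac{88}{23} = - \frac{27}{14} + \frac{88}{23} = \frac{611}{322} \approx 1.8975$)
$h{\left(U \right)} = -7 + 2 U$
$H = 3568$ ($H = 676 - -2892 = 676 + 2892 = 3568$)
$h{\left(Z \right)} + H = \left(-7 + 2 \cdot \frac{611}{322}\right) + 3568 = \left(-7 + \frac{611}{161}\right) + 3568 = - \frac{516}{161} + 3568 = \frac{573932}{161}$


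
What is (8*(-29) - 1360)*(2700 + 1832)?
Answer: -7214944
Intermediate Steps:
(8*(-29) - 1360)*(2700 + 1832) = (-232 - 1360)*4532 = -1592*4532 = -7214944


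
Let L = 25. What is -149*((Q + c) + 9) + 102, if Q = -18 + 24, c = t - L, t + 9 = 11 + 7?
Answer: 251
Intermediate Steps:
t = 9 (t = -9 + (11 + 7) = -9 + 18 = 9)
c = -16 (c = 9 - 1*25 = 9 - 25 = -16)
Q = 6
-149*((Q + c) + 9) + 102 = -149*((6 - 16) + 9) + 102 = -149*(-10 + 9) + 102 = -149*(-1) + 102 = 149 + 102 = 251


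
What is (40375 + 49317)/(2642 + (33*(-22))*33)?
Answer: -22423/5329 ≈ -4.2077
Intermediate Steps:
(40375 + 49317)/(2642 + (33*(-22))*33) = 89692/(2642 - 726*33) = 89692/(2642 - 23958) = 89692/(-21316) = 89692*(-1/21316) = -22423/5329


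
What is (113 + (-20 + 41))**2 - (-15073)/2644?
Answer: 47490737/2644 ≈ 17962.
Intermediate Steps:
(113 + (-20 + 41))**2 - (-15073)/2644 = (113 + 21)**2 - (-15073)/2644 = 134**2 - 1*(-15073/2644) = 17956 + 15073/2644 = 47490737/2644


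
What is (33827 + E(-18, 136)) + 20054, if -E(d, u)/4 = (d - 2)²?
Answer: 52281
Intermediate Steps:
E(d, u) = -4*(-2 + d)² (E(d, u) = -4*(d - 2)² = -4*(-2 + d)²)
(33827 + E(-18, 136)) + 20054 = (33827 - 4*(-2 - 18)²) + 20054 = (33827 - 4*(-20)²) + 20054 = (33827 - 4*400) + 20054 = (33827 - 1600) + 20054 = 32227 + 20054 = 52281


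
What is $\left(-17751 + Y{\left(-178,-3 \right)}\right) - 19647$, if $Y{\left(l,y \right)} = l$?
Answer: $-37576$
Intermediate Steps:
$\left(-17751 + Y{\left(-178,-3 \right)}\right) - 19647 = \left(-17751 - 178\right) - 19647 = -17929 - 19647 = -37576$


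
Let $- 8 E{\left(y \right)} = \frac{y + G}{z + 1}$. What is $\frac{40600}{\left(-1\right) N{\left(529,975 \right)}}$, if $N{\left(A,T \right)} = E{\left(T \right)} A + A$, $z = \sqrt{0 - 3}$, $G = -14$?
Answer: $\frac{324800 \left(i - \sqrt{3}\right)}{529 \left(8 \sqrt{3} + 953 i\right)} \approx 0.62791 + 1.125 i$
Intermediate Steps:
$z = i \sqrt{3}$ ($z = \sqrt{-3} = i \sqrt{3} \approx 1.732 i$)
$E{\left(y \right)} = - \frac{-14 + y}{8 \left(1 + i \sqrt{3}\right)}$ ($E{\left(y \right)} = - \frac{\left(y - 14\right) \frac{1}{i \sqrt{3} + 1}}{8} = - \frac{\left(-14 + y\right) \frac{1}{1 + i \sqrt{3}}}{8} = - \frac{\frac{1}{1 + i \sqrt{3}} \left(-14 + y\right)}{8} = - \frac{-14 + y}{8 \left(1 + i \sqrt{3}\right)}$)
$N{\left(A,T \right)} = A - \frac{A \left(-14 + T\right)}{8 \left(1 + i \sqrt{3}\right)}$ ($N{\left(A,T \right)} = - \frac{-14 + T}{8 \left(1 + i \sqrt{3}\right)} A + A = - \frac{A \left(-14 + T\right)}{8 \left(1 + i \sqrt{3}\right)} + A = A - \frac{A \left(-14 + T\right)}{8 \left(1 + i \sqrt{3}\right)}$)
$\frac{40600}{\left(-1\right) N{\left(529,975 \right)}} = \frac{40600}{\left(-1\right) \left(\left(-1\right) 529 \left(-1 + \frac{-14 + 975}{8 \left(1 + i \sqrt{3}\right)}\right)\right)} = \frac{40600}{\left(-1\right) \left(\left(-1\right) 529 \left(-1 + \frac{1}{8} \frac{1}{1 + i \sqrt{3}} \cdot 961\right)\right)} = \frac{40600}{\left(-1\right) \left(\left(-1\right) 529 \left(-1 + \frac{961}{8 \left(1 + i \sqrt{3}\right)}\right)\right)} = \frac{40600}{\left(-1\right) \left(529 - \frac{508369}{8 \left(1 + i \sqrt{3}\right)}\right)} = \frac{40600}{-529 + \frac{508369}{8 \left(1 + i \sqrt{3}\right)}}$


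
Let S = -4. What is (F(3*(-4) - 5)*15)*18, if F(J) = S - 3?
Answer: -1890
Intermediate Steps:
F(J) = -7 (F(J) = -4 - 3 = -7)
(F(3*(-4) - 5)*15)*18 = -7*15*18 = -105*18 = -1890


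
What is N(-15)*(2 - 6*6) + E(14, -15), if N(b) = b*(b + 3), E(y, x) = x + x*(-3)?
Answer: -6090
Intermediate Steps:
E(y, x) = -2*x (E(y, x) = x - 3*x = -2*x)
N(b) = b*(3 + b)
N(-15)*(2 - 6*6) + E(14, -15) = (-15*(3 - 15))*(2 - 6*6) - 2*(-15) = (-15*(-12))*(2 - 36) + 30 = 180*(-34) + 30 = -6120 + 30 = -6090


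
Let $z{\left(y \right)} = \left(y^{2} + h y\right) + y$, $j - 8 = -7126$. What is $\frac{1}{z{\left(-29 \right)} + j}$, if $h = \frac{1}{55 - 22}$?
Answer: $- \frac{33}{208127} \approx -0.00015856$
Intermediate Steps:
$j = -7118$ ($j = 8 - 7126 = -7118$)
$h = \frac{1}{33} \approx 0.030303$
$z{\left(y \right)} = y^{2} + \frac{34 y}{33}$ ($z{\left(y \right)} = \left(y^{2} + \frac{y}{33}\right) + y = y^{2} + \frac{34 y}{33}$)
$\frac{1}{z{\left(-29 \right)} + j} = \frac{1}{\frac{1}{33} \left(-29\right) \left(34 + 33 \left(-29\right)\right) - 7118} = \frac{1}{\frac{1}{33} \left(-29\right) \left(34 - 957\right) - 7118} = \frac{1}{\frac{1}{33} \left(-29\right) \left(-923\right) - 7118} = \frac{1}{\frac{26767}{33} - 7118} = \frac{1}{- \frac{208127}{33}} = - \frac{33}{208127}$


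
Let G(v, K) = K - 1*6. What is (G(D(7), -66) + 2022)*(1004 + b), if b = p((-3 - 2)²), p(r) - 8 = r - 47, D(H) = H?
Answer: 1930500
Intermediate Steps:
p(r) = -39 + r (p(r) = 8 + (r - 47) = 8 + (-47 + r) = -39 + r)
b = -14 (b = -39 + (-3 - 2)² = -39 + (-5)² = -39 + 25 = -14)
G(v, K) = -6 + K (G(v, K) = K - 6 = -6 + K)
(G(D(7), -66) + 2022)*(1004 + b) = ((-6 - 66) + 2022)*(1004 - 14) = (-72 + 2022)*990 = 1950*990 = 1930500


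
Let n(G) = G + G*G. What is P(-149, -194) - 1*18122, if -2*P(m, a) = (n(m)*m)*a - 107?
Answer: -637471249/2 ≈ -3.1874e+8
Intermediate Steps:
n(G) = G + G²
P(m, a) = 107/2 - a*m²*(1 + m)/2 (P(m, a) = -(((m*(1 + m))*m)*a - 107)/2 = -((m²*(1 + m))*a - 107)/2 = -(a*m²*(1 + m) - 107)/2 = -(-107 + a*m²*(1 + m))/2 = 107/2 - a*m²*(1 + m)/2)
P(-149, -194) - 1*18122 = (107/2 - ½*(-194)*(-149)²*(1 - 149)) - 1*18122 = (107/2 - ½*(-194)*22201*(-148)) - 18122 = (107/2 - 318717556) - 18122 = -637435005/2 - 18122 = -637471249/2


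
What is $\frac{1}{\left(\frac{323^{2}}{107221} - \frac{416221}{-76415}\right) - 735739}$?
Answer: $- \frac{8193292715}{6028072388909009} \approx -1.3592 \cdot 10^{-6}$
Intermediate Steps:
$\frac{1}{\left(\frac{323^{2}}{107221} - \frac{416221}{-76415}\right) - 735739} = \frac{1}{\left(104329 \cdot \frac{1}{107221} - - \frac{416221}{76415}\right) - 735739} = \frac{1}{\left(\frac{104329}{107221} + \frac{416221}{76415}\right) - 735739} = \frac{1}{\frac{52599932376}{8193292715} - 735739} = \frac{1}{- \frac{6028072388909009}{8193292715}} = - \frac{8193292715}{6028072388909009}$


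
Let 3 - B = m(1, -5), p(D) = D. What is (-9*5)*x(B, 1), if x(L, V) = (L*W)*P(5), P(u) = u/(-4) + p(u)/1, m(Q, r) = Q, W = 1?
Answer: -675/2 ≈ -337.50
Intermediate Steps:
B = 2 (B = 3 - 1*1 = 3 - 1 = 2)
P(u) = 3*u/4 (P(u) = u/(-4) + u/1 = u*(-¼) + u*1 = -u/4 + u = 3*u/4)
x(L, V) = 15*L/4 (x(L, V) = (L*1)*((¾)*5) = L*(15/4) = 15*L/4)
(-9*5)*x(B, 1) = (-9*5)*((15/4)*2) = -45*15/2 = -675/2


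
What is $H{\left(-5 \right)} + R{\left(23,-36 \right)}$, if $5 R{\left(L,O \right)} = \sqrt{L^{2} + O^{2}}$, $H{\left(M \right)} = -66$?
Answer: $-66 + \sqrt{73} \approx -57.456$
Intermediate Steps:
$R{\left(L,O \right)} = \frac{\sqrt{L^{2} + O^{2}}}{5}$
$H{\left(-5 \right)} + R{\left(23,-36 \right)} = -66 + \frac{\sqrt{23^{2} + \left(-36\right)^{2}}}{5} = -66 + \frac{\sqrt{529 + 1296}}{5} = -66 + \frac{\sqrt{1825}}{5} = -66 + \frac{5 \sqrt{73}}{5} = -66 + \sqrt{73}$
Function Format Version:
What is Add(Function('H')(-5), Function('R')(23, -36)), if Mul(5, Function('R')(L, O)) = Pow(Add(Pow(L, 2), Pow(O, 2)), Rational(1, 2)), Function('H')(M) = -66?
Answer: Add(-66, Pow(73, Rational(1, 2))) ≈ -57.456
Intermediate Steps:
Function('R')(L, O) = Mul(Rational(1, 5), Pow(Add(Pow(L, 2), Pow(O, 2)), Rational(1, 2)))
Add(Function('H')(-5), Function('R')(23, -36)) = Add(-66, Mul(Rational(1, 5), Pow(Add(Pow(23, 2), Pow(-36, 2)), Rational(1, 2)))) = Add(-66, Mul(Rational(1, 5), Pow(Add(529, 1296), Rational(1, 2)))) = Add(-66, Mul(Rational(1, 5), Pow(1825, Rational(1, 2)))) = Add(-66, Mul(Rational(1, 5), Mul(5, Pow(73, Rational(1, 2))))) = Add(-66, Pow(73, Rational(1, 2)))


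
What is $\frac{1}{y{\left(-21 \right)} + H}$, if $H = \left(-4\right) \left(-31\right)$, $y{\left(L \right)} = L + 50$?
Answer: $\frac{1}{153} \approx 0.0065359$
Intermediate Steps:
$y{\left(L \right)} = 50 + L$
$H = 124$
$\frac{1}{y{\left(-21 \right)} + H} = \frac{1}{\left(50 - 21\right) + 124} = \frac{1}{29 + 124} = \frac{1}{153}$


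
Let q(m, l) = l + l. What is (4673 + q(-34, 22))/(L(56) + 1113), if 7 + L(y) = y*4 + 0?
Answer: 4717/1330 ≈ 3.5466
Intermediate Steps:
q(m, l) = 2*l
L(y) = -7 + 4*y (L(y) = -7 + (y*4 + 0) = -7 + (4*y + 0) = -7 + 4*y)
(4673 + q(-34, 22))/(L(56) + 1113) = (4673 + 2*22)/((-7 + 4*56) + 1113) = (4673 + 44)/((-7 + 224) + 1113) = 4717/(217 + 1113) = 4717/1330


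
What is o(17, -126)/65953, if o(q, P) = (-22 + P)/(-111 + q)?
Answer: 74/3099791 ≈ 2.3873e-5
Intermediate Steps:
o(q, P) = (-22 + P)/(-111 + q)
o(17, -126)/65953 = ((-22 - 126)/(-111 + 17))/65953 = (-148/(-94))*(1/65953) = -1/94*(-148)*(1/65953) = (74/47)*(1/65953) = 74/3099791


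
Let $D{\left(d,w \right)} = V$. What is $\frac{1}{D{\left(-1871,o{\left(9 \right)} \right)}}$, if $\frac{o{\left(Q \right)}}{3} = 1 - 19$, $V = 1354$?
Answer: $\frac{1}{1354} \approx 0.00073855$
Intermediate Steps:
$o{\left(Q \right)} = -54$ ($o{\left(Q \right)} = 3 \left(1 - 19\right) = 3 \left(-18\right) = -54$)
$D{\left(d,w \right)} = 1354$
$\frac{1}{D{\left(-1871,o{\left(9 \right)} \right)}} = \frac{1}{1354}$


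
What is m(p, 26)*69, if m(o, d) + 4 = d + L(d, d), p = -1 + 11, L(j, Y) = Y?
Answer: 3312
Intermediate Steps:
p = 10
m(o, d) = -4 + 2*d (m(o, d) = -4 + (d + d) = -4 + 2*d)
m(p, 26)*69 = (-4 + 2*26)*69 = (-4 + 52)*69 = 48*69 = 3312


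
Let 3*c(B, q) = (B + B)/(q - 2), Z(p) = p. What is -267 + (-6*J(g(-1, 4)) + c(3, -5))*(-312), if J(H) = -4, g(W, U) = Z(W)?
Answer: -53661/7 ≈ -7665.9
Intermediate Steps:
g(W, U) = W
c(B, q) = 2*B/(3*(-2 + q)) (c(B, q) = ((B + B)/(q - 2))/3 = ((2*B)/(-2 + q))/3 = (2*B/(-2 + q))/3 = 2*B/(3*(-2 + q)))
-267 + (-6*J(g(-1, 4)) + c(3, -5))*(-312) = -267 + (-6*(-4) + (⅔)*3/(-2 - 5))*(-312) = -267 + (24 + (⅔)*3/(-7))*(-312) = -267 + (24 + (⅔)*3*(-⅐))*(-312) = -267 + (24 - 2/7)*(-312) = -267 + (166/7)*(-312) = -267 - 51792/7 = -53661/7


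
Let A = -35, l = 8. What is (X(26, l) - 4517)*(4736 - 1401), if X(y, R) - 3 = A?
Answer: -15170915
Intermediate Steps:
X(y, R) = -32 (X(y, R) = 3 - 35 = -32)
(X(26, l) - 4517)*(4736 - 1401) = (-32 - 4517)*(4736 - 1401) = -4549*3335 = -15170915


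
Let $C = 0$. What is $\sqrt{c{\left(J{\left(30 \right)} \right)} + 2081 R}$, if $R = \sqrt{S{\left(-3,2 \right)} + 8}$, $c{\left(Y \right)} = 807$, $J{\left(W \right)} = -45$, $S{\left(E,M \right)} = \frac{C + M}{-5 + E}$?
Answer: $\frac{\sqrt{3228 + 4162 \sqrt{31}}}{2} \approx 81.242$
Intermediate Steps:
$S{\left(E,M \right)} = \frac{M}{-5 + E}$ ($S{\left(E,M \right)} = \frac{0 + M}{-5 + E} = \frac{M}{-5 + E}$)
$R = \frac{\sqrt{31}}{2}$ ($R = \sqrt{\frac{2}{-5 - 3} + 8} = \sqrt{\frac{2}{-8} + 8} = \sqrt{2 \left(- \frac{1}{8}\right) + 8} = \sqrt{- \frac{1}{4} + 8} = \sqrt{\frac{31}{4}} = \frac{\sqrt{31}}{2} \approx 2.7839$)
$\sqrt{c{\left(J{\left(30 \right)} \right)} + 2081 R} = \sqrt{807 + 2081 \frac{\sqrt{31}}{2}} = \sqrt{807 + \frac{2081 \sqrt{31}}{2}}$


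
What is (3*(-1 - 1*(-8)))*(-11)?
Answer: -231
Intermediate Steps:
(3*(-1 - 1*(-8)))*(-11) = (3*(-1 + 8))*(-11) = (3*7)*(-11) = 21*(-11) = -231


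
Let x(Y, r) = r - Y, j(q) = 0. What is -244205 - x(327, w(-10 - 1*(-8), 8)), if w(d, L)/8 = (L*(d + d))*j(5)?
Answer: -243878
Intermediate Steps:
w(d, L) = 0 (w(d, L) = 8*((L*(d + d))*0) = 8*((L*(2*d))*0) = 8*((2*L*d)*0) = 8*0 = 0)
-244205 - x(327, w(-10 - 1*(-8), 8)) = -244205 - (0 - 1*327) = -244205 - (0 - 327) = -244205 - 1*(-327) = -244205 + 327 = -243878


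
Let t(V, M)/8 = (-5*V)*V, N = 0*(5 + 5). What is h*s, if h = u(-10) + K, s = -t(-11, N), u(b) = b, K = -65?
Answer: -363000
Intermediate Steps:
N = 0 (N = 0*10 = 0)
t(V, M) = -40*V² (t(V, M) = 8*((-5*V)*V) = 8*(-5*V²) = -40*V²)
s = 4840 (s = -(-40)*(-11)² = -(-40)*121 = -1*(-4840) = 4840)
h = -75 (h = -10 - 65 = -75)
h*s = -75*4840 = -363000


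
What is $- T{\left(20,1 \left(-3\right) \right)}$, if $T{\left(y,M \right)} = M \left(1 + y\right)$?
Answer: $63$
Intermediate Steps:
$- T{\left(20,1 \left(-3\right) \right)} = - 1 \left(-3\right) \left(1 + 20\right) = - \left(-3\right) 21 = \left(-1\right) \left(-63\right) = 63$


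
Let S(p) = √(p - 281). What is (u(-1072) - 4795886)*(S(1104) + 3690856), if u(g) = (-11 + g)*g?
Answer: -13415929382960 - 3634910*√823 ≈ -1.3416e+13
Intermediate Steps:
S(p) = √(-281 + p)
u(g) = g*(-11 + g)
(u(-1072) - 4795886)*(S(1104) + 3690856) = (-1072*(-11 - 1072) - 4795886)*(√(-281 + 1104) + 3690856) = (-1072*(-1083) - 4795886)*(√823 + 3690856) = (1160976 - 4795886)*(3690856 + √823) = -3634910*(3690856 + √823) = -13415929382960 - 3634910*√823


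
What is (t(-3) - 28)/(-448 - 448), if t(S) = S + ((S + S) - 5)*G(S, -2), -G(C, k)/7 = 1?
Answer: -23/448 ≈ -0.051339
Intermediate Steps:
G(C, k) = -7 (G(C, k) = -7*1 = -7)
t(S) = 35 - 13*S (t(S) = S + ((S + S) - 5)*(-7) = S + (2*S - 5)*(-7) = S + (-5 + 2*S)*(-7) = S + (35 - 14*S) = 35 - 13*S)
(t(-3) - 28)/(-448 - 448) = ((35 - 13*(-3)) - 28)/(-448 - 448) = ((35 + 39) - 28)/(-896) = (74 - 28)*(-1/896) = 46*(-1/896) = -23/448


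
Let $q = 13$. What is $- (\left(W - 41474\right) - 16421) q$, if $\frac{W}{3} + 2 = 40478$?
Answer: $-825929$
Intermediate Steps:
$W = 121428$ ($W = -6 + 3 \cdot 40478 = -6 + 121434 = 121428$)
$- (\left(W - 41474\right) - 16421) q = - (\left(121428 - 41474\right) - 16421) 13 = - (79954 - 16421) 13 = \left(-1\right) 63533 \cdot 13 = \left(-63533\right) 13 = -825929$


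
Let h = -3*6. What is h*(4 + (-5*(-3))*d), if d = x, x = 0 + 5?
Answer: -1422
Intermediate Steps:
x = 5
d = 5
h = -18
h*(4 + (-5*(-3))*d) = -18*(4 - 5*(-3)*5) = -18*(4 + 15*5) = -18*(4 + 75) = -18*79 = -1422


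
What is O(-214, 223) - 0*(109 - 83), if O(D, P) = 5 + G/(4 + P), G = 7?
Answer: 1142/227 ≈ 5.0308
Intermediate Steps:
O(D, P) = 5 + 7/(4 + P)
O(-214, 223) - 0*(109 - 83) = (27 + 5*223)/(4 + 223) - 0*(109 - 83) = (27 + 1115)/227 - 0*26 = (1/227)*1142 - 1*0 = 1142/227 + 0 = 1142/227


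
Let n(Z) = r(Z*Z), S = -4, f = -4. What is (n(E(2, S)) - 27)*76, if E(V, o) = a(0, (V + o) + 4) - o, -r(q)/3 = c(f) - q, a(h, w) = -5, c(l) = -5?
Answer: -684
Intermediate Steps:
r(q) = 15 + 3*q (r(q) = -3*(-5 - q) = 15 + 3*q)
E(V, o) = -5 - o
n(Z) = 15 + 3*Z² (n(Z) = 15 + 3*(Z*Z) = 15 + 3*Z²)
(n(E(2, S)) - 27)*76 = ((15 + 3*(-5 - 1*(-4))²) - 27)*76 = ((15 + 3*(-5 + 4)²) - 27)*76 = ((15 + 3*(-1)²) - 27)*76 = ((15 + 3*1) - 27)*76 = ((15 + 3) - 27)*76 = (18 - 27)*76 = -9*76 = -684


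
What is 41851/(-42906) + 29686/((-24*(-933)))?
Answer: 28048327/80062596 ≈ 0.35033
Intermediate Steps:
41851/(-42906) + 29686/((-24*(-933))) = 41851*(-1/42906) + 29686/22392 = -41851/42906 + 29686*(1/22392) = -41851/42906 + 14843/11196 = 28048327/80062596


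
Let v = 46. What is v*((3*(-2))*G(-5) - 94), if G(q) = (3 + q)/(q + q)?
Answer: -21896/5 ≈ -4379.2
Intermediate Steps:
G(q) = (3 + q)/(2*q) (G(q) = (3 + q)/((2*q)) = (3 + q)*(1/(2*q)) = (3 + q)/(2*q))
v*((3*(-2))*G(-5) - 94) = 46*((3*(-2))*((½)*(3 - 5)/(-5)) - 94) = 46*(-3*(-1)*(-2)/5 - 94) = 46*(-6*⅕ - 94) = 46*(-6/5 - 94) = 46*(-476/5) = -21896/5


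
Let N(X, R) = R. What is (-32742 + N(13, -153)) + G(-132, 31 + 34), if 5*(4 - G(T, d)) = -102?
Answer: -164353/5 ≈ -32871.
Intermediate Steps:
G(T, d) = 122/5 (G(T, d) = 4 - 1/5*(-102) = 4 + 102/5 = 122/5)
(-32742 + N(13, -153)) + G(-132, 31 + 34) = (-32742 - 153) + 122/5 = -32895 + 122/5 = -164353/5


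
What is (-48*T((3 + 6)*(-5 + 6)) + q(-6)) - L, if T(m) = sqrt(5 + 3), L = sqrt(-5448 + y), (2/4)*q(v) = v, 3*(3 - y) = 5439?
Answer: -12 - 96*sqrt(2) - I*sqrt(7258) ≈ -147.76 - 85.194*I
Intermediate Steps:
y = -1810 (y = 3 - 1/3*5439 = 3 - 1813 = -1810)
q(v) = 2*v
L = I*sqrt(7258) (L = sqrt(-5448 - 1810) = sqrt(-7258) = I*sqrt(7258) ≈ 85.194*I)
T(m) = 2*sqrt(2) (T(m) = sqrt(8) = 2*sqrt(2))
(-48*T((3 + 6)*(-5 + 6)) + q(-6)) - L = (-96*sqrt(2) + 2*(-6)) - I*sqrt(7258) = (-96*sqrt(2) - 12) - I*sqrt(7258) = (-12 - 96*sqrt(2)) - I*sqrt(7258) = -12 - 96*sqrt(2) - I*sqrt(7258)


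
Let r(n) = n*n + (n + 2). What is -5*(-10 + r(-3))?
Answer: 10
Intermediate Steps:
r(n) = 2 + n + n² (r(n) = n² + (2 + n) = 2 + n + n²)
-5*(-10 + r(-3)) = -5*(-10 + (2 - 3 + (-3)²)) = -5*(-10 + (2 - 3 + 9)) = -5*(-10 + 8) = -5*(-2) = 10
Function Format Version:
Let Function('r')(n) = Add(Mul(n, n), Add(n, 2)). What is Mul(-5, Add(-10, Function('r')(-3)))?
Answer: 10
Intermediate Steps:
Function('r')(n) = Add(2, n, Pow(n, 2)) (Function('r')(n) = Add(Pow(n, 2), Add(2, n)) = Add(2, n, Pow(n, 2)))
Mul(-5, Add(-10, Function('r')(-3))) = Mul(-5, Add(-10, Add(2, -3, Pow(-3, 2)))) = Mul(-5, Add(-10, Add(2, -3, 9))) = Mul(-5, Add(-10, 8)) = Mul(-5, -2) = 10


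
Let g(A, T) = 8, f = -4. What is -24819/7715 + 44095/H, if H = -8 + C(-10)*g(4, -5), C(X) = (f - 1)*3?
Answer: -343369757/987520 ≈ -347.71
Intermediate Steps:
C(X) = -15 (C(X) = (-4 - 1)*3 = -5*3 = -15)
H = -128 (H = -8 - 15*8 = -8 - 120 = -128)
-24819/7715 + 44095/H = -24819/7715 + 44095/(-128) = -24819*1/7715 + 44095*(-1/128) = -24819/7715 - 44095/128 = -343369757/987520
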